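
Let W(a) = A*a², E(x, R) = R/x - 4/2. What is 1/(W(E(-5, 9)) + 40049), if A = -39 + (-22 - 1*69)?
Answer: 5/190859 ≈ 2.6197e-5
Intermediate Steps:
E(x, R) = -2 + R/x (E(x, R) = R/x - 4*½ = R/x - 2 = -2 + R/x)
A = -130 (A = -39 + (-22 - 69) = -39 - 91 = -130)
W(a) = -130*a²
1/(W(E(-5, 9)) + 40049) = 1/(-130*(-2 + 9/(-5))² + 40049) = 1/(-130*(-2 + 9*(-⅕))² + 40049) = 1/(-130*(-2 - 9/5)² + 40049) = 1/(-130*(-19/5)² + 40049) = 1/(-130*361/25 + 40049) = 1/(-9386/5 + 40049) = 1/(190859/5) = 5/190859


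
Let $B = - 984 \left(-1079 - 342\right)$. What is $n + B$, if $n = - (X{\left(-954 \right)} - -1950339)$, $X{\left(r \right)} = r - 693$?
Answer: $-550428$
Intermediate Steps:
$X{\left(r \right)} = -693 + r$
$n = -1948692$ ($n = - (\left(-693 - 954\right) - -1950339) = - (-1647 + 1950339) = \left(-1\right) 1948692 = -1948692$)
$B = 1398264$ ($B = \left(-984\right) \left(-1421\right) = 1398264$)
$n + B = -1948692 + 1398264 = -550428$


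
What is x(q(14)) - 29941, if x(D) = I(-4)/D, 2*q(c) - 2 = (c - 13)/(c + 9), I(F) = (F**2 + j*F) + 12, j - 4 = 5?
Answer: -1407595/47 ≈ -29949.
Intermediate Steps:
j = 9 (j = 4 + 5 = 9)
I(F) = 12 + F**2 + 9*F (I(F) = (F**2 + 9*F) + 12 = 12 + F**2 + 9*F)
q(c) = 1 + (-13 + c)/(2*(9 + c)) (q(c) = 1 + ((c - 13)/(c + 9))/2 = 1 + ((-13 + c)/(9 + c))/2 = 1 + (-13 + c)/(2*(9 + c)))
x(D) = -8/D (x(D) = (12 + (-4)**2 + 9*(-4))/D = (12 + 16 - 36)/D = -8/D)
x(q(14)) - 29941 = -8*2*(9 + 14)/(5 + 3*14) - 29941 = -8*46/(5 + 42) - 29941 = -8/((1/2)*(1/23)*47) - 29941 = -8/47/46 - 29941 = -8*46/47 - 29941 = -368/47 - 29941 = -1407595/47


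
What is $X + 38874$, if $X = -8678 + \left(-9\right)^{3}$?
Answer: $29467$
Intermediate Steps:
$X = -9407$ ($X = -8678 - 729 = -9407$)
$X + 38874 = -9407 + 38874 = 29467$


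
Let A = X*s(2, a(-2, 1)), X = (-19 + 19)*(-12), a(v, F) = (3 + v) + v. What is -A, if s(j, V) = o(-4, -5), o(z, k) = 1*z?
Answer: 0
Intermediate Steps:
a(v, F) = 3 + 2*v
o(z, k) = z
s(j, V) = -4
X = 0 (X = 0*(-12) = 0)
A = 0 (A = 0*(-4) = 0)
-A = -1*0 = 0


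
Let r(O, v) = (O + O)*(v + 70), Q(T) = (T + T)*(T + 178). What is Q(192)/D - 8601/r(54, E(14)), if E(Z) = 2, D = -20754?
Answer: -23765171/2988576 ≈ -7.9520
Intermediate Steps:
Q(T) = 2*T*(178 + T) (Q(T) = (2*T)*(178 + T) = 2*T*(178 + T))
r(O, v) = 2*O*(70 + v) (r(O, v) = (2*O)*(70 + v) = 2*O*(70 + v))
Q(192)/D - 8601/r(54, E(14)) = (2*192*(178 + 192))/(-20754) - 8601*1/(108*(70 + 2)) = (2*192*370)*(-1/20754) - 8601/(2*54*72) = 142080*(-1/20754) - 8601/7776 = -23680/3459 - 8601*1/7776 = -23680/3459 - 2867/2592 = -23765171/2988576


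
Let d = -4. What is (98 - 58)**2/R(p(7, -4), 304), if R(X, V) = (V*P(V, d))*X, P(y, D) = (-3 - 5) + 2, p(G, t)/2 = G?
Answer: -25/399 ≈ -0.062657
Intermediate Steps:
p(G, t) = 2*G
P(y, D) = -6 (P(y, D) = -8 + 2 = -6)
R(X, V) = -6*V*X (R(X, V) = (V*(-6))*X = (-6*V)*X = -6*V*X)
(98 - 58)**2/R(p(7, -4), 304) = (98 - 58)**2/((-6*304*2*7)) = 40**2/((-6*304*14)) = 1600/(-25536) = 1600*(-1/25536) = -25/399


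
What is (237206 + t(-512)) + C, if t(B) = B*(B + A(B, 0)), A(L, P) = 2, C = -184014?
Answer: 314312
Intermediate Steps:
t(B) = B*(2 + B) (t(B) = B*(B + 2) = B*(2 + B))
(237206 + t(-512)) + C = (237206 - 512*(2 - 512)) - 184014 = (237206 - 512*(-510)) - 184014 = (237206 + 261120) - 184014 = 498326 - 184014 = 314312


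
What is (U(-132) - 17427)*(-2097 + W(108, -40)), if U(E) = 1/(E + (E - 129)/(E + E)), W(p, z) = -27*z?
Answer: 22703504723/1281 ≈ 1.7723e+7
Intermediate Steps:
U(E) = 1/(E + (-129 + E)/(2*E)) (U(E) = 1/(E + (-129 + E)/((2*E))) = 1/(E + (-129 + E)*(1/(2*E))) = 1/(E + (-129 + E)/(2*E)))
(U(-132) - 17427)*(-2097 + W(108, -40)) = (2*(-132)/(-129 - 132 + 2*(-132)**2) - 17427)*(-2097 - 27*(-40)) = (2*(-132)/(-129 - 132 + 2*17424) - 17427)*(-2097 + 1080) = (2*(-132)/(-129 - 132 + 34848) - 17427)*(-1017) = (2*(-132)/34587 - 17427)*(-1017) = (2*(-132)*(1/34587) - 17427)*(-1017) = (-88/11529 - 17427)*(-1017) = -200915971/11529*(-1017) = 22703504723/1281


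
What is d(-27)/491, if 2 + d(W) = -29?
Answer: -31/491 ≈ -0.063136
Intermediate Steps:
d(W) = -31 (d(W) = -2 - 29 = -31)
d(-27)/491 = -31/491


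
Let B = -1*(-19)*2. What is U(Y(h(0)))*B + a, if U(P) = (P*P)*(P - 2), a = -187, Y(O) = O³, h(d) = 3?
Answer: 692363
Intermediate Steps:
B = 38 (B = 19*2 = 38)
U(P) = P²*(-2 + P)
U(Y(h(0)))*B + a = ((3³)²*(-2 + 3³))*38 - 187 = (27²*(-2 + 27))*38 - 187 = (729*25)*38 - 187 = 18225*38 - 187 = 692550 - 187 = 692363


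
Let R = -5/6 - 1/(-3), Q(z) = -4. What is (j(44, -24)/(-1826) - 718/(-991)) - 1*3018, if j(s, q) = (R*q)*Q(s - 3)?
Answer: -2729955776/904783 ≈ -3017.3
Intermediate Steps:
R = -½ (R = -5*⅙ - 1*(-⅓) = -⅚ + ⅓ = -½ ≈ -0.50000)
j(s, q) = 2*q (j(s, q) = -q/2*(-4) = 2*q)
(j(44, -24)/(-1826) - 718/(-991)) - 1*3018 = ((2*(-24))/(-1826) - 718/(-991)) - 1*3018 = (-48*(-1/1826) - 718*(-1/991)) - 3018 = (24/913 + 718/991) - 3018 = 679318/904783 - 3018 = -2729955776/904783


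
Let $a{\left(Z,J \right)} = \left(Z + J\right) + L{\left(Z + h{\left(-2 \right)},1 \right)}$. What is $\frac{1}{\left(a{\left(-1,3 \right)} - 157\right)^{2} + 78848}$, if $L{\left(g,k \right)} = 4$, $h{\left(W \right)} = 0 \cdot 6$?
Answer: $\frac{1}{101649} \approx 9.8378 \cdot 10^{-6}$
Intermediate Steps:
$h{\left(W \right)} = 0$
$a{\left(Z,J \right)} = 4 + J + Z$ ($a{\left(Z,J \right)} = \left(Z + J\right) + 4 = \left(J + Z\right) + 4 = 4 + J + Z$)
$\frac{1}{\left(a{\left(-1,3 \right)} - 157\right)^{2} + 78848} = \frac{1}{\left(\left(4 + 3 - 1\right) - 157\right)^{2} + 78848} = \frac{1}{\left(6 - 157\right)^{2} + 78848} = \frac{1}{\left(-151\right)^{2} + 78848} = \frac{1}{22801 + 78848} = \frac{1}{101649}$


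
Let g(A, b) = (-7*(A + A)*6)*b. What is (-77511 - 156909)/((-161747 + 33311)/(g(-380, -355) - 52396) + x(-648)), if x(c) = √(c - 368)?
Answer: -21421811078888220/8229306703916897 + 3797468180803188840*I*√254/8229306703916897 ≈ -2.6031 + 7354.4*I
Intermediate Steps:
x(c) = √(-368 + c)
g(A, b) = -84*A*b (g(A, b) = (-7*2*A*6)*b = (-84*A)*b = -84*A*b)
(-77511 - 156909)/((-161747 + 33311)/(g(-380, -355) - 52396) + x(-648)) = (-77511 - 156909)/((-161747 + 33311)/(-84*(-380)*(-355) - 52396) + √(-368 - 648)) = -234420/(-128436/(-11331600 - 52396) + √(-1016)) = -234420/(-128436/(-11383996) + 2*I*√254) = -234420/(-128436*(-1/11383996) + 2*I*√254) = -234420/(32109/2845999 + 2*I*√254)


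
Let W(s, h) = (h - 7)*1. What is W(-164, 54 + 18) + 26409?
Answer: 26474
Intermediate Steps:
W(s, h) = -7 + h (W(s, h) = (-7 + h)*1 = -7 + h)
W(-164, 54 + 18) + 26409 = (-7 + (54 + 18)) + 26409 = (-7 + 72) + 26409 = 65 + 26409 = 26474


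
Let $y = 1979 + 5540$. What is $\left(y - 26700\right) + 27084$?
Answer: $7903$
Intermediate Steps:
$y = 7519$
$\left(y - 26700\right) + 27084 = \left(7519 - 26700\right) + 27084 = -19181 + 27084 = 7903$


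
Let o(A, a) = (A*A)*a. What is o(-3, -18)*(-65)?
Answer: 10530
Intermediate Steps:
o(A, a) = a*A**2 (o(A, a) = A**2*a = a*A**2)
o(-3, -18)*(-65) = -18*(-3)**2*(-65) = -18*9*(-65) = -162*(-65) = 10530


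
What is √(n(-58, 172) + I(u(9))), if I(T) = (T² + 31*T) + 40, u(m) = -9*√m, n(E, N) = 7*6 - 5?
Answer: I*√31 ≈ 5.5678*I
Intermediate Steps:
n(E, N) = 37 (n(E, N) = 42 - 5 = 37)
I(T) = 40 + T² + 31*T
√(n(-58, 172) + I(u(9))) = √(37 + (40 + (-9*√9)² + 31*(-9*√9))) = √(37 + (40 + (-9*3)² + 31*(-9*3))) = √(37 + (40 + (-27)² + 31*(-27))) = √(37 + (40 + 729 - 837)) = √(37 - 68) = √(-31) = I*√31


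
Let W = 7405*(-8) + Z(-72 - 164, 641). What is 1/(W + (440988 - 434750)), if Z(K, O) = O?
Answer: -1/52361 ≈ -1.9098e-5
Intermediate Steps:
W = -58599 (W = 7405*(-8) + 641 = -59240 + 641 = -58599)
1/(W + (440988 - 434750)) = 1/(-58599 + (440988 - 434750)) = 1/(-58599 + 6238) = 1/(-52361) = -1/52361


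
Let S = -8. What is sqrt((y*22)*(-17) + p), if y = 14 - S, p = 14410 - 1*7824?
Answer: I*sqrt(1642) ≈ 40.522*I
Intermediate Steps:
p = 6586 (p = 14410 - 7824 = 6586)
y = 22 (y = 14 - 1*(-8) = 14 + 8 = 22)
sqrt((y*22)*(-17) + p) = sqrt((22*22)*(-17) + 6586) = sqrt(484*(-17) + 6586) = sqrt(-8228 + 6586) = sqrt(-1642) = I*sqrt(1642)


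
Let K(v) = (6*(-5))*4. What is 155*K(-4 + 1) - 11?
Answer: -18611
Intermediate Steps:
K(v) = -120 (K(v) = -30*4 = -120)
155*K(-4 + 1) - 11 = 155*(-120) - 11 = -18600 - 11 = -18611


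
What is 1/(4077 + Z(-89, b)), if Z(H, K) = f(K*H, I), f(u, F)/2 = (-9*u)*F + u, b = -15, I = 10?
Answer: -1/233553 ≈ -4.2817e-6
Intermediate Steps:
f(u, F) = 2*u - 18*F*u (f(u, F) = 2*((-9*u)*F + u) = 2*(-9*F*u + u) = 2*(u - 9*F*u) = 2*u - 18*F*u)
Z(H, K) = -178*H*K (Z(H, K) = 2*(K*H)*(1 - 9*10) = 2*(H*K)*(1 - 90) = 2*(H*K)*(-89) = -178*H*K)
1/(4077 + Z(-89, b)) = 1/(4077 - 178*(-89)*(-15)) = 1/(4077 - 237630) = 1/(-233553) = -1/233553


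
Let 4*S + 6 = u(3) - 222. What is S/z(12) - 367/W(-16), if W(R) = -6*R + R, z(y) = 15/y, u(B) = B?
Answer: -3967/80 ≈ -49.588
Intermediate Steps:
W(R) = -5*R
S = -225/4 (S = -3/2 + (3 - 222)/4 = -3/2 + (1/4)*(-219) = -3/2 - 219/4 = -225/4 ≈ -56.250)
S/z(12) - 367/W(-16) = -225/(4*(15/12)) - 367/((-5*(-16))) = -225/(4*(15*(1/12))) - 367/80 = -225/(4*5/4) - 367*1/80 = -225/4*4/5 - 367/80 = -45 - 367/80 = -3967/80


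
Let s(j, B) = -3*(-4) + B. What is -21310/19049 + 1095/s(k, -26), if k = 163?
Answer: -21156995/266686 ≈ -79.333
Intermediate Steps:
s(j, B) = 12 + B
-21310/19049 + 1095/s(k, -26) = -21310/19049 + 1095/(12 - 26) = -21310*1/19049 + 1095/(-14) = -21310/19049 + 1095*(-1/14) = -21310/19049 - 1095/14 = -21156995/266686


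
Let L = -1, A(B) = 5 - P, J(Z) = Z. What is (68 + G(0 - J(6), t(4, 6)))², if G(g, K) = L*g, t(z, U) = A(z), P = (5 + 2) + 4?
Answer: 5476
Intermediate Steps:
P = 11 (P = 7 + 4 = 11)
A(B) = -6 (A(B) = 5 - 1*11 = 5 - 11 = -6)
t(z, U) = -6
G(g, K) = -g
(68 + G(0 - J(6), t(4, 6)))² = (68 - (0 - 1*6))² = (68 - (0 - 6))² = (68 - 1*(-6))² = (68 + 6)² = 74² = 5476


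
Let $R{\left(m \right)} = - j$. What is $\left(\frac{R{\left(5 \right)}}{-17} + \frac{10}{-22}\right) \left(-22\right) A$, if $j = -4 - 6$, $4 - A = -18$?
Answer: $\frac{8580}{17} \approx 504.71$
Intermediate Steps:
$A = 22$ ($A = 4 - -18 = 4 + 18 = 22$)
$j = -10$ ($j = -4 - 6 = -10$)
$R{\left(m \right)} = 10$ ($R{\left(m \right)} = \left(-1\right) \left(-10\right) = 10$)
$\left(\frac{R{\left(5 \right)}}{-17} + \frac{10}{-22}\right) \left(-22\right) A = \left(\frac{10}{-17} + \frac{10}{-22}\right) \left(-22\right) 22 = \left(10 \left(- \frac{1}{17}\right) + 10 \left(- \frac{1}{22}\right)\right) \left(-22\right) 22 = \left(- \frac{10}{17} - \frac{5}{11}\right) \left(-22\right) 22 = \left(- \frac{195}{187}\right) \left(-22\right) 22 = \frac{390}{17} \cdot 22 = \frac{8580}{17}$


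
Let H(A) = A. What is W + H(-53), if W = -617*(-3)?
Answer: 1798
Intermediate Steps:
W = 1851
W + H(-53) = 1851 - 53 = 1798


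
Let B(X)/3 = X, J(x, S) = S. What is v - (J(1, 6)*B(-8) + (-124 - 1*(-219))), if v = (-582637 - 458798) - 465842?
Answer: -1507228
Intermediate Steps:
B(X) = 3*X
v = -1507277 (v = -1041435 - 465842 = -1507277)
v - (J(1, 6)*B(-8) + (-124 - 1*(-219))) = -1507277 - (6*(3*(-8)) + (-124 - 1*(-219))) = -1507277 - (6*(-24) + (-124 + 219)) = -1507277 - (-144 + 95) = -1507277 - 1*(-49) = -1507277 + 49 = -1507228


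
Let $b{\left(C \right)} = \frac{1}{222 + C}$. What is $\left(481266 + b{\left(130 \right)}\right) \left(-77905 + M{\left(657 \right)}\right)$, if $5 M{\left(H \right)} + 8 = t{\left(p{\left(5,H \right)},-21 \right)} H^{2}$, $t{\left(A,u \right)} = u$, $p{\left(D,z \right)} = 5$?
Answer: $- \frac{800794149047273}{880} \approx -9.0999 \cdot 10^{11}$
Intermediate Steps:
$M{\left(H \right)} = - \frac{8}{5} - \frac{21 H^{2}}{5}$ ($M{\left(H \right)} = - \frac{8}{5} + \frac{\left(-21\right) H^{2}}{5} = - \frac{8}{5} - \frac{21 H^{2}}{5}$)
$\left(481266 + b{\left(130 \right)}\right) \left(-77905 + M{\left(657 \right)}\right) = \left(481266 + \frac{1}{222 + 130}\right) \left(-77905 - \left(\frac{8}{5} + \frac{21 \cdot 657^{2}}{5}\right)\right) = \left(481266 + \frac{1}{352}\right) \left(-77905 - \frac{9064637}{5}\right) = \frac{169405633 \left(-77905 - \frac{9064637}{5}\right)}{352} = \frac{169405633}{352} \left(- \frac{9454162}{5}\right) = - \frac{800794149047273}{880}$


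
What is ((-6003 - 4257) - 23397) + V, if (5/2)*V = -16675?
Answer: -40327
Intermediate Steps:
V = -6670 (V = (⅖)*(-16675) = -6670)
((-6003 - 4257) - 23397) + V = ((-6003 - 4257) - 23397) - 6670 = (-10260 - 23397) - 6670 = -33657 - 6670 = -40327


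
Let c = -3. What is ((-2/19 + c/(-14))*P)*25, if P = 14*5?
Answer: 3625/19 ≈ 190.79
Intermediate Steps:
P = 70
((-2/19 + c/(-14))*P)*25 = ((-2/19 - 3/(-14))*70)*25 = ((-2*1/19 - 3*(-1/14))*70)*25 = ((-2/19 + 3/14)*70)*25 = ((29/266)*70)*25 = (145/19)*25 = 3625/19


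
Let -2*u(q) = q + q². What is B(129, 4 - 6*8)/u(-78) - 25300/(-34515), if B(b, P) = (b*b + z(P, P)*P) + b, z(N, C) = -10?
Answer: -204350/40887 ≈ -4.9979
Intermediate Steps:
B(b, P) = b + b² - 10*P (B(b, P) = (b*b - 10*P) + b = (b² - 10*P) + b = b + b² - 10*P)
u(q) = -q/2 - q²/2 (u(q) = -(q + q²)/2 = -q/2 - q²/2)
B(129, 4 - 6*8)/u(-78) - 25300/(-34515) = (129 + 129² - 10*(4 - 6*8))/((-½*(-78)*(1 - 78))) - 25300/(-34515) = (129 + 16641 - 10*(4 - 48))/((-½*(-78)*(-77))) - 25300*(-1/34515) = (129 + 16641 - 10*(-44))/(-3003) + 5060/6903 = (129 + 16641 + 440)*(-1/3003) + 5060/6903 = 17210*(-1/3003) + 5060/6903 = -17210/3003 + 5060/6903 = -204350/40887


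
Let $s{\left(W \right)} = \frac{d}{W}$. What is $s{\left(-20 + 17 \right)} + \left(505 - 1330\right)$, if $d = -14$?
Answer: $- \frac{2461}{3} \approx -820.33$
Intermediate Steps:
$s{\left(W \right)} = - \frac{14}{W}$
$s{\left(-20 + 17 \right)} + \left(505 - 1330\right) = - \frac{14}{-20 + 17} + \left(505 - 1330\right) = - \frac{14}{-3} - 825 = \left(-14\right) \left(- \frac{1}{3}\right) - 825 = \frac{14}{3} - 825 = - \frac{2461}{3}$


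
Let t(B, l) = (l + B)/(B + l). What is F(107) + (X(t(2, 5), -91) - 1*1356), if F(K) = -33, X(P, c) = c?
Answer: -1480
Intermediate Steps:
t(B, l) = 1 (t(B, l) = (B + l)/(B + l) = 1)
F(107) + (X(t(2, 5), -91) - 1*1356) = -33 + (-91 - 1*1356) = -33 + (-91 - 1356) = -33 - 1447 = -1480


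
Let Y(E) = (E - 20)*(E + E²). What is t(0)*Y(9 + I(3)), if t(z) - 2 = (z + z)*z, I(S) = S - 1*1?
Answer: -2376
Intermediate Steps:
I(S) = -1 + S (I(S) = S - 1 = -1 + S)
Y(E) = (-20 + E)*(E + E²)
t(z) = 2 + 2*z² (t(z) = 2 + (z + z)*z = 2 + (2*z)*z = 2 + 2*z²)
t(0)*Y(9 + I(3)) = (2 + 2*0²)*((9 + (-1 + 3))*(-20 + (9 + (-1 + 3))² - 19*(9 + (-1 + 3)))) = (2 + 2*0)*((9 + 2)*(-20 + (9 + 2)² - 19*(9 + 2))) = (2 + 0)*(11*(-20 + 11² - 19*11)) = 2*(11*(-20 + 121 - 209)) = 2*(11*(-108)) = 2*(-1188) = -2376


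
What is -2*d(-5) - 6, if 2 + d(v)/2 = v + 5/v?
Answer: 26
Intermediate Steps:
d(v) = -4 + 2*v + 10/v (d(v) = -4 + 2*(v + 5/v) = -4 + (2*v + 10/v) = -4 + 2*v + 10/v)
-2*d(-5) - 6 = -2*(-4 + 2*(-5) + 10/(-5)) - 6 = -2*(-4 - 10 + 10*(-⅕)) - 6 = -2*(-4 - 10 - 2) - 6 = -2*(-16) - 6 = 32 - 6 = 26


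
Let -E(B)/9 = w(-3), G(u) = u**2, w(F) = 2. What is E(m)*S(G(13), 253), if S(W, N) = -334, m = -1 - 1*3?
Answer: 6012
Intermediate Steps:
m = -4 (m = -1 - 3 = -4)
E(B) = -18 (E(B) = -9*2 = -18)
E(m)*S(G(13), 253) = -18*(-334) = 6012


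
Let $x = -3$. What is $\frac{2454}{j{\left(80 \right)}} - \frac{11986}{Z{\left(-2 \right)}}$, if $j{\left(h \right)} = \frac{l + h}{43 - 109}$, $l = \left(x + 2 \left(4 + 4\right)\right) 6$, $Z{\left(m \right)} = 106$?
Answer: $- \frac{4765493}{4187} \approx -1138.2$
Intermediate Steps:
$l = 78$ ($l = \left(-3 + 2 \left(4 + 4\right)\right) 6 = \left(-3 + 2 \cdot 8\right) 6 = \left(-3 + 16\right) 6 = 13 \cdot 6 = 78$)
$j{\left(h \right)} = - \frac{13}{11} - \frac{h}{66}$ ($j{\left(h \right)} = \frac{78 + h}{43 - 109} = \frac{78 + h}{-66} = \left(78 + h\right) \left(- \frac{1}{66}\right) = - \frac{13}{11} - \frac{h}{66}$)
$\frac{2454}{j{\left(80 \right)}} - \frac{11986}{Z{\left(-2 \right)}} = \frac{2454}{- \frac{13}{11} - \frac{40}{33}} - \frac{11986}{106} = \frac{2454}{- \frac{13}{11} - \frac{40}{33}} - \frac{5993}{53} = \frac{2454}{- \frac{79}{33}} - \frac{5993}{53} = 2454 \left(- \frac{33}{79}\right) - \frac{5993}{53} = - \frac{80982}{79} - \frac{5993}{53} = - \frac{4765493}{4187}$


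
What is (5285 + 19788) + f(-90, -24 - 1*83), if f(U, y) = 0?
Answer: 25073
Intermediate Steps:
(5285 + 19788) + f(-90, -24 - 1*83) = (5285 + 19788) + 0 = 25073 + 0 = 25073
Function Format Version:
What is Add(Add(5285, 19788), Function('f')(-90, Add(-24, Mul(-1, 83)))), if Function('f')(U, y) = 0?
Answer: 25073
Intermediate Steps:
Add(Add(5285, 19788), Function('f')(-90, Add(-24, Mul(-1, 83)))) = Add(Add(5285, 19788), 0) = Add(25073, 0) = 25073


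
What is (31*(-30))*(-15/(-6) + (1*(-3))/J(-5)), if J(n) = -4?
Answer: -6045/2 ≈ -3022.5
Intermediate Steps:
(31*(-30))*(-15/(-6) + (1*(-3))/J(-5)) = (31*(-30))*(-15/(-6) + (1*(-3))/(-4)) = -930*(-15*(-1/6) - 3*(-1/4)) = -930*(5/2 + 3/4) = -930*13/4 = -6045/2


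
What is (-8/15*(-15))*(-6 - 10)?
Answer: -128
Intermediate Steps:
(-8/15*(-15))*(-6 - 10) = (-8*1/15*(-15))*(-16) = -8/15*(-15)*(-16) = 8*(-16) = -128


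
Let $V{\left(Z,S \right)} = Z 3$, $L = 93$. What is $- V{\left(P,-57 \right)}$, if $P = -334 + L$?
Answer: $723$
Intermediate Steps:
$P = -241$ ($P = -334 + 93 = -241$)
$V{\left(Z,S \right)} = 3 Z$
$- V{\left(P,-57 \right)} = - 3 \left(-241\right) = \left(-1\right) \left(-723\right) = 723$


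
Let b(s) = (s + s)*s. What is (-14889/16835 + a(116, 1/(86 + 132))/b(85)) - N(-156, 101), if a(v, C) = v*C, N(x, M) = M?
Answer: -38593751211/378799525 ≈ -101.88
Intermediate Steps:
a(v, C) = C*v
b(s) = 2*s**2 (b(s) = (2*s)*s = 2*s**2)
(-14889/16835 + a(116, 1/(86 + 132))/b(85)) - N(-156, 101) = (-14889/16835 + (116/(86 + 132))/((2*85**2))) - 1*101 = (-14889*1/16835 + (116/218)/((2*7225))) - 101 = (-2127/2405 + ((1/218)*116)/14450) - 101 = (-2127/2405 + (58/109)*(1/14450)) - 101 = (-2127/2405 + 29/787525) - 101 = -334999186/378799525 - 101 = -38593751211/378799525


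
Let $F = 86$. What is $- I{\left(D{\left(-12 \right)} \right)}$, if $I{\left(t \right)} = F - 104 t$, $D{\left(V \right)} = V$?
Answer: $-1334$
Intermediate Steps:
$I{\left(t \right)} = 86 - 104 t$
$- I{\left(D{\left(-12 \right)} \right)} = - (86 - -1248) = - (86 + 1248) = \left(-1\right) 1334 = -1334$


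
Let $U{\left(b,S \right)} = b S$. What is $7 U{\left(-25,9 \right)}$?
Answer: $-1575$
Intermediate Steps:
$U{\left(b,S \right)} = S b$
$7 U{\left(-25,9 \right)} = 7 \cdot 9 \left(-25\right) = 7 \left(-225\right) = -1575$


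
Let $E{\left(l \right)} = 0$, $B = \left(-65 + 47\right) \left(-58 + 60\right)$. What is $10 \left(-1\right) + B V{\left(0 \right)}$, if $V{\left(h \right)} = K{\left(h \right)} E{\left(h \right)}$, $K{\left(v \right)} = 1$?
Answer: $-10$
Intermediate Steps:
$B = -36$ ($B = \left(-18\right) 2 = -36$)
$V{\left(h \right)} = 0$ ($V{\left(h \right)} = 1 \cdot 0 = 0$)
$10 \left(-1\right) + B V{\left(0 \right)} = 10 \left(-1\right) - 0 = -10 + 0 = -10$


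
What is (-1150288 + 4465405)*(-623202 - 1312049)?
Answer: -6415583489367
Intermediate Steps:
(-1150288 + 4465405)*(-623202 - 1312049) = 3315117*(-1935251) = -6415583489367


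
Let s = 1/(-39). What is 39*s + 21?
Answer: 20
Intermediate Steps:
s = -1/39 ≈ -0.025641
39*s + 21 = 39*(-1/39) + 21 = -1 + 21 = 20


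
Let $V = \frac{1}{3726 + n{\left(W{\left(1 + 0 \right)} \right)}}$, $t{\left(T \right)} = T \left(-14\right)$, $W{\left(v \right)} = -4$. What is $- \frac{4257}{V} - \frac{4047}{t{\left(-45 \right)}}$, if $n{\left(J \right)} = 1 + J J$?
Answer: $- \frac{3346131059}{210} \approx -1.5934 \cdot 10^{7}$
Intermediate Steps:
$t{\left(T \right)} = - 14 T$
$n{\left(J \right)} = 1 + J^{2}$
$V = \frac{1}{3743}$ ($V = \frac{1}{3726 + \left(1 + \left(-4\right)^{2}\right)} = \frac{1}{3726 + \left(1 + 16\right)} = \frac{1}{3726 + 17} = \frac{1}{3743} \approx 0.00026717$)
$- \frac{4257}{V} - \frac{4047}{t{\left(-45 \right)}} = - 4257 \frac{1}{\frac{1}{3743}} - \frac{4047}{\left(-14\right) \left(-45\right)} = \left(-4257\right) 3743 - \frac{4047}{630} = -15933951 - \frac{1349}{210} = - \frac{3346131059}{210}$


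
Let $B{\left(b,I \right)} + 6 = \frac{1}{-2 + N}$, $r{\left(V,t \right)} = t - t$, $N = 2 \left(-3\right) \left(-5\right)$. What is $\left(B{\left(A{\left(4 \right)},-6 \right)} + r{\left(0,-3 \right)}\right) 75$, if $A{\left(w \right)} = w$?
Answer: $- \frac{12525}{28} \approx -447.32$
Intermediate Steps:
$N = 30$ ($N = \left(-6\right) \left(-5\right) = 30$)
$r{\left(V,t \right)} = 0$
$B{\left(b,I \right)} = - \frac{167}{28}$ ($B{\left(b,I \right)} = -6 + \frac{1}{-2 + 30} = -6 + \frac{1}{28} = - \frac{167}{28}$)
$\left(B{\left(A{\left(4 \right)},-6 \right)} + r{\left(0,-3 \right)}\right) 75 = \left(- \frac{167}{28} + 0\right) 75 = \left(- \frac{167}{28}\right) 75 = - \frac{12525}{28}$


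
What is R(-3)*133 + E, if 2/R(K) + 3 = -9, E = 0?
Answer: -133/6 ≈ -22.167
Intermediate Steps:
R(K) = -1/6 (R(K) = 2/(-3 - 9) = 2/(-12) = 2*(-1/12) = -1/6)
R(-3)*133 + E = -1/6*133 + 0 = -133/6 + 0 = -133/6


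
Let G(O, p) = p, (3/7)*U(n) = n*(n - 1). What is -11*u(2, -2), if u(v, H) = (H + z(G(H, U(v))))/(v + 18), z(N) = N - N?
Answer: 11/10 ≈ 1.1000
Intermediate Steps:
U(n) = 7*n*(-1 + n)/3 (U(n) = 7*(n*(n - 1))/3 = 7*(n*(-1 + n))/3 = 7*n*(-1 + n)/3)
z(N) = 0
u(v, H) = H/(18 + v) (u(v, H) = (H + 0)/(v + 18) = H/(18 + v))
-11*u(2, -2) = -(-22)/(18 + 2) = -(-22)/20 = -11*(-⅒) = 11/10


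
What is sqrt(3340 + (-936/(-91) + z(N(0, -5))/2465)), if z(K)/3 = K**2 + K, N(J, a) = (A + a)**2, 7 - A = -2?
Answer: 2*sqrt(862972285)/1015 ≈ 57.885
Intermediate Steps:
A = 9 (A = 7 - 1*(-2) = 7 + 2 = 9)
N(J, a) = (9 + a)**2
z(K) = 3*K + 3*K**2 (z(K) = 3*(K**2 + K) = 3*(K + K**2) = 3*K + 3*K**2)
sqrt(3340 + (-936/(-91) + z(N(0, -5))/2465)) = sqrt(3340 + (-936/(-91) + (3*(9 - 5)**2*(1 + (9 - 5)**2))/2465)) = sqrt(3340 + (-936*(-1/91) + (3*4**2*(1 + 4**2))*(1/2465))) = sqrt(3340 + (72/7 + (3*16*(1 + 16))*(1/2465))) = sqrt(3340 + (72/7 + (3*16*17)*(1/2465))) = sqrt(3340 + (72/7 + 816*(1/2465))) = sqrt(3340 + (72/7 + 48/145)) = sqrt(3340 + 10776/1015) = sqrt(3400876/1015) = 2*sqrt(862972285)/1015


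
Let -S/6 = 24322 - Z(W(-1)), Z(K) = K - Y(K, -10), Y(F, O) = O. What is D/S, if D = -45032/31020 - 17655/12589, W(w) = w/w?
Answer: 278641487/14240561358870 ≈ 1.9567e-5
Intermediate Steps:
W(w) = 1
Z(K) = 10 + K (Z(K) = K - 1*(-10) = K + 10 = 10 + K)
S = -145866 (S = -6*(24322 - (10 + 1)) = -6*(24322 - 1*11) = -6*(24322 - 11) = -6*24311 = -145866)
D = -278641487/97627695 (D = -45032*1/31020 - 17655*1/12589 = -11258/7755 - 17655/12589 = -278641487/97627695 ≈ -2.8541)
D/S = -278641487/97627695/(-145866) = -278641487/97627695*(-1/145866) = 278641487/14240561358870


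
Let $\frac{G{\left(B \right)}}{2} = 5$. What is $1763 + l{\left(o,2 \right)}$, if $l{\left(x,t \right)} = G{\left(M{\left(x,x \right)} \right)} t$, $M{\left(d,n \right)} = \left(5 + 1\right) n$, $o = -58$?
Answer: $1783$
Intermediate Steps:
$M{\left(d,n \right)} = 6 n$
$G{\left(B \right)} = 10$ ($G{\left(B \right)} = 2 \cdot 5 = 10$)
$l{\left(x,t \right)} = 10 t$
$1763 + l{\left(o,2 \right)} = 1763 + 10 \cdot 2 = 1763 + 20 = 1783$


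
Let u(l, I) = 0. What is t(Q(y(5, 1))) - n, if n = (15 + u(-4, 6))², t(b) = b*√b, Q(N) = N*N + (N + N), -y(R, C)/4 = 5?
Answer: -225 + 2160*√10 ≈ 6605.5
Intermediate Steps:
y(R, C) = -20 (y(R, C) = -4*5 = -20)
Q(N) = N² + 2*N
t(b) = b^(3/2)
n = 225 (n = (15 + 0)² = 15² = 225)
t(Q(y(5, 1))) - n = (-20*(2 - 20))^(3/2) - 1*225 = (-20*(-18))^(3/2) - 225 = 360^(3/2) - 225 = 2160*√10 - 225 = -225 + 2160*√10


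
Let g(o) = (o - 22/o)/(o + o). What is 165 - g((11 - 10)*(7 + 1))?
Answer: 10539/64 ≈ 164.67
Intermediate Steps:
g(o) = (o - 22/o)/(2*o) (g(o) = (o - 22/o)/((2*o)) = (o - 22/o)*(1/(2*o)) = (o - 22/o)/(2*o))
165 - g((11 - 10)*(7 + 1)) = 165 - (½ - 11*1/((7 + 1)²*(11 - 10)²)) = 165 - (½ - 11/(1*8)²) = 165 - (½ - 11/8²) = 165 - (½ - 11*1/64) = 165 - (½ - 11/64) = 165 - 1*21/64 = 165 - 21/64 = 10539/64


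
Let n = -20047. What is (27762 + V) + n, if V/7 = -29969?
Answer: -202068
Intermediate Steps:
V = -209783 (V = 7*(-29969) = -209783)
(27762 + V) + n = (27762 - 209783) - 20047 = -182021 - 20047 = -202068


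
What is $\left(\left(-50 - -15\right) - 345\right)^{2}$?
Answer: $144400$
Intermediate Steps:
$\left(\left(-50 - -15\right) - 345\right)^{2} = \left(\left(-50 + 15\right) - 345\right)^{2} = \left(-35 - 345\right)^{2} = \left(-380\right)^{2} = 144400$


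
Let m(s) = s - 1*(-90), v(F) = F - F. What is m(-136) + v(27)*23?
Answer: -46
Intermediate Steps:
v(F) = 0
m(s) = 90 + s (m(s) = s + 90 = 90 + s)
m(-136) + v(27)*23 = (90 - 136) + 0*23 = -46 + 0 = -46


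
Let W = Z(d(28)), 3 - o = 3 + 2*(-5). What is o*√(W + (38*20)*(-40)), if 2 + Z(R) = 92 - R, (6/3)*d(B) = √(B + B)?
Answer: 10*√(-30310 - √14) ≈ 1741.1*I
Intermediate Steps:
o = 10 (o = 3 - (3 + 2*(-5)) = 3 - (3 - 10) = 3 - 1*(-7) = 3 + 7 = 10)
d(B) = √2*√B/2 (d(B) = √(B + B)/2 = √(2*B)/2 = (√2*√B)/2 = √2*√B/2)
Z(R) = 90 - R (Z(R) = -2 + (92 - R) = 90 - R)
W = 90 - √14 (W = 90 - √2*√28/2 = 90 - √2*2*√7/2 = 90 - √14 ≈ 86.258)
o*√(W + (38*20)*(-40)) = 10*√((90 - √14) + (38*20)*(-40)) = 10*√((90 - √14) + 760*(-40)) = 10*√((90 - √14) - 30400) = 10*√(-30310 - √14)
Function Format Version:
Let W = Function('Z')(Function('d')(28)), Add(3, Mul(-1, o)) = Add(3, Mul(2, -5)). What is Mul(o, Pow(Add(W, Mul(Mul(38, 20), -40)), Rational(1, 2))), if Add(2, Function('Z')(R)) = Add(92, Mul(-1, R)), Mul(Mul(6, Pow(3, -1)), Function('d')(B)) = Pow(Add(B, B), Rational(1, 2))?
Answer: Mul(10, Pow(Add(-30310, Mul(-1, Pow(14, Rational(1, 2)))), Rational(1, 2))) ≈ Mul(1741.1, I)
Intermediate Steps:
o = 10 (o = Add(3, Mul(-1, Add(3, Mul(2, -5)))) = Add(3, Mul(-1, Add(3, -10))) = Add(3, Mul(-1, -7)) = Add(3, 7) = 10)
Function('d')(B) = Mul(Rational(1, 2), Pow(2, Rational(1, 2)), Pow(B, Rational(1, 2))) (Function('d')(B) = Mul(Rational(1, 2), Pow(Add(B, B), Rational(1, 2))) = Mul(Rational(1, 2), Pow(Mul(2, B), Rational(1, 2))) = Mul(Rational(1, 2), Mul(Pow(2, Rational(1, 2)), Pow(B, Rational(1, 2)))) = Mul(Rational(1, 2), Pow(2, Rational(1, 2)), Pow(B, Rational(1, 2))))
Function('Z')(R) = Add(90, Mul(-1, R)) (Function('Z')(R) = Add(-2, Add(92, Mul(-1, R))) = Add(90, Mul(-1, R)))
W = Add(90, Mul(-1, Pow(14, Rational(1, 2)))) (W = Add(90, Mul(-1, Mul(Rational(1, 2), Pow(2, Rational(1, 2)), Pow(28, Rational(1, 2))))) = Add(90, Mul(-1, Mul(Rational(1, 2), Pow(2, Rational(1, 2)), Mul(2, Pow(7, Rational(1, 2)))))) = Add(90, Mul(-1, Pow(14, Rational(1, 2)))) ≈ 86.258)
Mul(o, Pow(Add(W, Mul(Mul(38, 20), -40)), Rational(1, 2))) = Mul(10, Pow(Add(Add(90, Mul(-1, Pow(14, Rational(1, 2)))), Mul(Mul(38, 20), -40)), Rational(1, 2))) = Mul(10, Pow(Add(Add(90, Mul(-1, Pow(14, Rational(1, 2)))), Mul(760, -40)), Rational(1, 2))) = Mul(10, Pow(Add(Add(90, Mul(-1, Pow(14, Rational(1, 2)))), -30400), Rational(1, 2))) = Mul(10, Pow(Add(-30310, Mul(-1, Pow(14, Rational(1, 2)))), Rational(1, 2)))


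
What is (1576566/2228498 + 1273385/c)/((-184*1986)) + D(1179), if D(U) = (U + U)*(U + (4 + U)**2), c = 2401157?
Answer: 403635074675409122074920989/122210885415156054 ≈ 3.3028e+9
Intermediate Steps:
D(U) = 2*U*(U + (4 + U)**2) (D(U) = (2*U)*(U + (4 + U)**2) = 2*U*(U + (4 + U)**2))
(1576566/2228498 + 1273385/c)/((-184*1986)) + D(1179) = (1576566/2228498 + 1273385/2401157)/((-184*1986)) + 2*1179*(1179 + (4 + 1179)**2) = (1576566*(1/2228498) + 1273385*(1/2401157))/(-365424) + 2*1179*(1179 + 1183**2) = (788283/1114249 + 1273385/2401157)*(-1/365424) + 2*1179*(1179 + 1399489) = (3311659206296/2675486786093)*(-1/365424) + 2*1179*1400668 = -413957400787/122210885415156054 + 3302775144 = 403635074675409122074920989/122210885415156054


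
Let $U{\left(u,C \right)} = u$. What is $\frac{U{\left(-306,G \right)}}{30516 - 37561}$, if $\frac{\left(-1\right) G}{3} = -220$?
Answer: $\frac{306}{7045} \approx 0.043435$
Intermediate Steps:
$G = 660$ ($G = \left(-3\right) \left(-220\right) = 660$)
$\frac{U{\left(-306,G \right)}}{30516 - 37561} = - \frac{306}{30516 - 37561} = - \frac{306}{-7045} = \left(-306\right) \left(- \frac{1}{7045}\right) = \frac{306}{7045}$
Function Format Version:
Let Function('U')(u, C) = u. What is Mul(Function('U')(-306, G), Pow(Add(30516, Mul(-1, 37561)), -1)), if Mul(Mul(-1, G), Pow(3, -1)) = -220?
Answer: Rational(306, 7045) ≈ 0.043435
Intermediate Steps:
G = 660 (G = Mul(-3, -220) = 660)
Mul(Function('U')(-306, G), Pow(Add(30516, Mul(-1, 37561)), -1)) = Mul(-306, Pow(Add(30516, Mul(-1, 37561)), -1)) = Mul(-306, Pow(Add(30516, -37561), -1)) = Mul(-306, Pow(-7045, -1)) = Mul(-306, Rational(-1, 7045)) = Rational(306, 7045)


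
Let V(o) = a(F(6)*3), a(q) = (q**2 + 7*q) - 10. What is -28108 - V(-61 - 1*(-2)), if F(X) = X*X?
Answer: -40518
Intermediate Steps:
F(X) = X**2
a(q) = -10 + q**2 + 7*q
V(o) = 12410 (V(o) = -10 + (6**2*3)**2 + 7*(6**2*3) = -10 + (36*3)**2 + 7*(36*3) = -10 + 108**2 + 7*108 = -10 + 11664 + 756 = 12410)
-28108 - V(-61 - 1*(-2)) = -28108 - 1*12410 = -28108 - 12410 = -40518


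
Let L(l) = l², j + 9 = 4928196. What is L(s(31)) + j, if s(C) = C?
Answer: 4929148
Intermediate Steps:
j = 4928187 (j = -9 + 4928196 = 4928187)
L(s(31)) + j = 31² + 4928187 = 961 + 4928187 = 4929148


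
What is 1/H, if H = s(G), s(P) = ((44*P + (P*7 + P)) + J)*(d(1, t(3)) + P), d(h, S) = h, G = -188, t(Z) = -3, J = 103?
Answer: 1/1808851 ≈ 5.5284e-7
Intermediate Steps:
s(P) = (1 + P)*(103 + 52*P) (s(P) = ((44*P + (P*7 + P)) + 103)*(1 + P) = ((44*P + (7*P + P)) + 103)*(1 + P) = ((44*P + 8*P) + 103)*(1 + P) = (52*P + 103)*(1 + P) = (103 + 52*P)*(1 + P) = (1 + P)*(103 + 52*P))
H = 1808851 (H = 103 + 52*(-188)**2 + 155*(-188) = 103 + 52*35344 - 29140 = 103 + 1837888 - 29140 = 1808851)
1/H = 1/1808851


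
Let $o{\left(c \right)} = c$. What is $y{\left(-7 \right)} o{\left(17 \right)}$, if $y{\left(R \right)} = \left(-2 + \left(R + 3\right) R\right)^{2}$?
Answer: $11492$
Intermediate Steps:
$y{\left(R \right)} = \left(-2 + R \left(3 + R\right)\right)^{2}$ ($y{\left(R \right)} = \left(-2 + \left(3 + R\right) R\right)^{2} = \left(-2 + R \left(3 + R\right)\right)^{2}$)
$y{\left(-7 \right)} o{\left(17 \right)} = \left(-2 + \left(-7\right)^{2} + 3 \left(-7\right)\right)^{2} \cdot 17 = \left(-2 + 49 - 21\right)^{2} \cdot 17 = 26^{2} \cdot 17 = 676 \cdot 17 = 11492$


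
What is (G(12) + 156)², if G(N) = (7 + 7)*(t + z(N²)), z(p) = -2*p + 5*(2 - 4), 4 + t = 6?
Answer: 15904144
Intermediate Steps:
t = 2 (t = -4 + 6 = 2)
z(p) = -10 - 2*p (z(p) = -2*p + 5*(-2) = -2*p - 10 = -10 - 2*p)
G(N) = -112 - 28*N² (G(N) = (7 + 7)*(2 + (-10 - 2*N²)) = 14*(-8 - 2*N²) = -112 - 28*N²)
(G(12) + 156)² = ((-112 - 28*12²) + 156)² = ((-112 - 28*144) + 156)² = ((-112 - 4032) + 156)² = (-4144 + 156)² = (-3988)² = 15904144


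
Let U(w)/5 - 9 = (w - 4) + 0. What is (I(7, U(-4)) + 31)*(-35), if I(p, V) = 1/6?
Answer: -6545/6 ≈ -1090.8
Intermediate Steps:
U(w) = 25 + 5*w (U(w) = 45 + 5*((w - 4) + 0) = 45 + 5*((-4 + w) + 0) = 45 + 5*(-4 + w) = 45 + (-20 + 5*w) = 25 + 5*w)
I(p, V) = ⅙
(I(7, U(-4)) + 31)*(-35) = (⅙ + 31)*(-35) = (187/6)*(-35) = -6545/6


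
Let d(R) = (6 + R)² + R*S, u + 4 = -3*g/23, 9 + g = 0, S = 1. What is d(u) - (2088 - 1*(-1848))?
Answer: -2078310/529 ≈ -3928.8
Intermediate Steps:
g = -9 (g = -9 + 0 = -9)
u = -65/23 (u = -4 - 3*(-9)/23 = -4 + 27*(1/23) = -4 + 27/23 = -65/23 ≈ -2.8261)
d(R) = R + (6 + R)² (d(R) = (6 + R)² + R*1 = (6 + R)² + R = R + (6 + R)²)
d(u) - (2088 - 1*(-1848)) = (-65/23 + (6 - 65/23)²) - (2088 - 1*(-1848)) = (-65/23 + (73/23)²) - (2088 + 1848) = (-65/23 + 5329/529) - 1*3936 = 3834/529 - 3936 = -2078310/529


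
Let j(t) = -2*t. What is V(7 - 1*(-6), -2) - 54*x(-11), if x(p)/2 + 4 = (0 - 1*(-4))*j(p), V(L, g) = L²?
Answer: -8903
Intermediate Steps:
x(p) = -8 - 16*p (x(p) = -8 + 2*((0 - 1*(-4))*(-2*p)) = -8 + 2*((0 + 4)*(-2*p)) = -8 + 2*(4*(-2*p)) = -8 + 2*(-8*p) = -8 - 16*p)
V(7 - 1*(-6), -2) - 54*x(-11) = (7 - 1*(-6))² - 54*(-8 - 16*(-11)) = (7 + 6)² - 54*(-8 + 176) = 13² - 54*168 = 169 - 9072 = -8903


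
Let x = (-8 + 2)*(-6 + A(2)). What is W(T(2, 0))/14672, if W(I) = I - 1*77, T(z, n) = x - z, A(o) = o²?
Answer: -67/14672 ≈ -0.0045665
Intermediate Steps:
x = 12 (x = (-8 + 2)*(-6 + 2²) = -6*(-6 + 4) = -6*(-2) = 12)
T(z, n) = 12 - z
W(I) = -77 + I (W(I) = I - 77 = -77 + I)
W(T(2, 0))/14672 = (-77 + (12 - 1*2))/14672 = (-77 + (12 - 2))*(1/14672) = (-77 + 10)*(1/14672) = -67*1/14672 = -67/14672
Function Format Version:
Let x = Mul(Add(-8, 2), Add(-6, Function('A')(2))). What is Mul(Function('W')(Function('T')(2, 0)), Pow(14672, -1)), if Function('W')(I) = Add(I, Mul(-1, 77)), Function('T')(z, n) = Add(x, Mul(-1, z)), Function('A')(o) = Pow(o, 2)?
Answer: Rational(-67, 14672) ≈ -0.0045665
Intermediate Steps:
x = 12 (x = Mul(Add(-8, 2), Add(-6, Pow(2, 2))) = Mul(-6, Add(-6, 4)) = Mul(-6, -2) = 12)
Function('T')(z, n) = Add(12, Mul(-1, z))
Function('W')(I) = Add(-77, I) (Function('W')(I) = Add(I, -77) = Add(-77, I))
Mul(Function('W')(Function('T')(2, 0)), Pow(14672, -1)) = Mul(Add(-77, Add(12, Mul(-1, 2))), Pow(14672, -1)) = Mul(Add(-77, Add(12, -2)), Rational(1, 14672)) = Mul(Add(-77, 10), Rational(1, 14672)) = Mul(-67, Rational(1, 14672)) = Rational(-67, 14672)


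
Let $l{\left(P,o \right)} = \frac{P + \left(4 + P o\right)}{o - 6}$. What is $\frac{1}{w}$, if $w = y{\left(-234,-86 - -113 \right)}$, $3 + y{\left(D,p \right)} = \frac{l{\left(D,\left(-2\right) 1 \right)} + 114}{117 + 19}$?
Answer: $- \frac{544}{1295} \approx -0.42008$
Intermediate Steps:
$l{\left(P,o \right)} = \frac{4 + P + P o}{-6 + o}$
$y{\left(D,p \right)} = - \frac{589}{272} + \frac{D}{1088}$ ($y{\left(D,p \right)} = -3 + \frac{\frac{4 + D + D \left(\left(-2\right) 1\right)}{-6 - 2} + 114}{117 + 19} = -3 + \frac{\frac{4 + D + D \left(-2\right)}{-6 - 2} + 114}{136} = -3 + \left(\frac{4 + D - 2 D}{-8} + 114\right) \frac{1}{136} = -3 + \left(- \frac{4 - D}{8} + 114\right) \frac{1}{136} = -3 + \left(\left(- \frac{1}{2} + \frac{D}{8}\right) + 114\right) \frac{1}{136} = -3 + \left(\frac{227}{2} + \frac{D}{8}\right) \frac{1}{136} = -3 + \left(\frac{227}{272} + \frac{D}{1088}\right) = - \frac{589}{272} + \frac{D}{1088}$)
$w = - \frac{1295}{544}$ ($w = - \frac{589}{272} + \frac{1}{1088} \left(-234\right) = - \frac{589}{272} - \frac{117}{544} = - \frac{1295}{544} \approx -2.3805$)
$\frac{1}{w} = \frac{1}{- \frac{1295}{544}} = - \frac{544}{1295}$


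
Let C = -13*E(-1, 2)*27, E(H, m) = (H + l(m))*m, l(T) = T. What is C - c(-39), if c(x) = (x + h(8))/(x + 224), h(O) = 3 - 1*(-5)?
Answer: -129839/185 ≈ -701.83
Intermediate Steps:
E(H, m) = m*(H + m) (E(H, m) = (H + m)*m = m*(H + m))
h(O) = 8 (h(O) = 3 + 5 = 8)
C = -702 (C = -26*(-1 + 2)*27 = -26*27 = -702)
c(x) = (8 + x)/(224 + x) (c(x) = (x + 8)/(x + 224) = (8 + x)/(224 + x))
C - c(-39) = -702 - (8 - 39)/(224 - 39) = -702 - (-31)/185 = -702 - 1*(-31/185) = -702 + 31/185 = -129839/185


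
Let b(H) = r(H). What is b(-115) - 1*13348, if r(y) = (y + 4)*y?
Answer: -583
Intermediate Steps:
r(y) = y*(4 + y) (r(y) = (4 + y)*y = y*(4 + y))
b(H) = H*(4 + H)
b(-115) - 1*13348 = -115*(4 - 115) - 1*13348 = -115*(-111) - 13348 = 12765 - 13348 = -583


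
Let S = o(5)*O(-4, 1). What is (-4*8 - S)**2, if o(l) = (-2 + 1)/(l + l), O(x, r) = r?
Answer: 101761/100 ≈ 1017.6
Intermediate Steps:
o(l) = -1/(2*l)
S = -1/10 (S = -1/2/5*1 = -1/2*1/5*1 = -1/10*1 = -1/10 ≈ -0.10000)
(-4*8 - S)**2 = (-4*8 - 1*(-1/10))**2 = (-32 + 1/10)**2 = (-319/10)**2 = 101761/100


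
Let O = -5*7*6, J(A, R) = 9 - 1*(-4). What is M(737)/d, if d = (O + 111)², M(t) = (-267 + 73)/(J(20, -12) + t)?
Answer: -97/3675375 ≈ -2.6392e-5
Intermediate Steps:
J(A, R) = 13 (J(A, R) = 9 + 4 = 13)
O = -210 (O = -35*6 = -210)
M(t) = -194/(13 + t) (M(t) = (-267 + 73)/(13 + t) = -194/(13 + t))
d = 9801 (d = (-210 + 111)² = (-99)² = 9801)
M(737)/d = -194/(13 + 737)/9801 = -194/750*(1/9801) = -194*1/750*(1/9801) = -97/375*1/9801 = -97/3675375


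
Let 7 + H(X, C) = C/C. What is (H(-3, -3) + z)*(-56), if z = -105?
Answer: 6216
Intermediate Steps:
H(X, C) = -6 (H(X, C) = -7 + C/C = -7 + 1 = -6)
(H(-3, -3) + z)*(-56) = (-6 - 105)*(-56) = -111*(-56) = 6216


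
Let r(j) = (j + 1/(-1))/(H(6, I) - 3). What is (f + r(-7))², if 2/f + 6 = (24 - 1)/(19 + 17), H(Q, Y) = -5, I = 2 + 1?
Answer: 14641/37249 ≈ 0.39306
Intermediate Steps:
I = 3
f = -72/193 (f = 2/(-6 + (24 - 1)/(19 + 17)) = 2/(-6 + 23/36) = 2/(-193/36) = 2*(-36/193) = -72/193 ≈ -0.37306)
r(j) = ⅛ - j/8 (r(j) = (j + 1/(-1))/(-5 - 3) = (j + 1*(-1))/(-8) = (j - 1)*(-⅛) = (-1 + j)*(-⅛) = ⅛ - j/8)
(f + r(-7))² = (-72/193 + (⅛ - ⅛*(-7)))² = (-72/193 + (⅛ + 7/8))² = (-72/193 + 1)² = (121/193)² = 14641/37249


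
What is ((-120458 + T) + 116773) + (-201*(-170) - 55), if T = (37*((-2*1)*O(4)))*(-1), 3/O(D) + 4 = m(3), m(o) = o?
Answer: 30208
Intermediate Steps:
O(D) = -3 (O(D) = 3/(-4 + 3) = 3/(-1) = 3*(-1) = -3)
T = -222 (T = (37*(-2*1*(-3)))*(-1) = (37*(-2*(-3)))*(-1) = (37*6)*(-1) = 222*(-1) = -222)
((-120458 + T) + 116773) + (-201*(-170) - 55) = ((-120458 - 222) + 116773) + (-201*(-170) - 55) = (-120680 + 116773) + (34170 - 55) = -3907 + 34115 = 30208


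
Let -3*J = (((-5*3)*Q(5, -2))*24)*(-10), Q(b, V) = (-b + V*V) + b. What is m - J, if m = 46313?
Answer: 51113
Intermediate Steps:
Q(b, V) = V² (Q(b, V) = (-b + V²) + b = (V² - b) + b = V²)
J = -4800 (J = -(-5*3*(-2)²)*24*(-10)/3 = --15*4*24*(-10)/3 = -(-60*24)*(-10)/3 = -(-480)*(-10) = -⅓*14400 = -4800)
m - J = 46313 - 1*(-4800) = 46313 + 4800 = 51113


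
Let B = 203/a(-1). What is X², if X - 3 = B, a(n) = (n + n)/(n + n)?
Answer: 42436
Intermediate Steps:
a(n) = 1 (a(n) = (2*n)/((2*n)) = (2*n)*(1/(2*n)) = 1)
B = 203 (B = 203/1 = 203*1 = 203)
X = 206 (X = 3 + 203 = 206)
X² = 206² = 42436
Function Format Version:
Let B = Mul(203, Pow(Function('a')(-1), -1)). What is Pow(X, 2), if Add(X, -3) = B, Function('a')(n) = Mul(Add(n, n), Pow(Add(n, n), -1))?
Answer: 42436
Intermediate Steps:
Function('a')(n) = 1 (Function('a')(n) = Mul(Mul(2, n), Pow(Mul(2, n), -1)) = Mul(Mul(2, n), Mul(Rational(1, 2), Pow(n, -1))) = 1)
B = 203 (B = Mul(203, Pow(1, -1)) = Mul(203, 1) = 203)
X = 206 (X = Add(3, 203) = 206)
Pow(X, 2) = Pow(206, 2) = 42436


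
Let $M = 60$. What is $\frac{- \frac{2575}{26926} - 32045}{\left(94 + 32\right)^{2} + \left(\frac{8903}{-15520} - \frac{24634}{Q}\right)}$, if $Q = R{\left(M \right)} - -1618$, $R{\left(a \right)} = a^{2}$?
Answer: $- \frac{1941005224541200}{961305356271191} \approx -2.0191$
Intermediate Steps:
$Q = 5218$ ($Q = 60^{2} - -1618 = 3600 + 1618 = 5218$)
$\frac{- \frac{2575}{26926} - 32045}{\left(94 + 32\right)^{2} + \left(\frac{8903}{-15520} - \frac{24634}{Q}\right)} = \frac{- \frac{2575}{26926} - 32045}{\left(94 + 32\right)^{2} + \left(\frac{8903}{-15520} - \frac{24634}{5218}\right)} = \frac{\left(-2575\right) \frac{1}{26926} - 32045}{126^{2} + \left(8903 \left(- \frac{1}{15520}\right) - \frac{12317}{2609}\right)} = \frac{- \frac{2575}{26926} - 32045}{15876 - \frac{214387767}{40491680}} = - \frac{862846245}{26926 \left(15876 - \frac{214387767}{40491680}\right)} = - \frac{862846245}{26926 \cdot \frac{642631523913}{40491680}} = \left(- \frac{862846245}{26926}\right) \frac{40491680}{642631523913} = - \frac{1941005224541200}{961305356271191}$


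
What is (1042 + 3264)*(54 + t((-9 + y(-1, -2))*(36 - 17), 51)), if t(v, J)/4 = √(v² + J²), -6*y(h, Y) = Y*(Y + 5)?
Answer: 232524 + 17224*√25705 ≈ 2.9940e+6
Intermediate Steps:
y(h, Y) = -Y*(5 + Y)/6 (y(h, Y) = -Y*(Y + 5)/6 = -Y*(5 + Y)/6)
t(v, J) = 4*√(J² + v²) (t(v, J) = 4*√(v² + J²) = 4*√(J² + v²))
(1042 + 3264)*(54 + t((-9 + y(-1, -2))*(36 - 17), 51)) = (1042 + 3264)*(54 + 4*√(51² + ((-9 - ⅙*(-2)*(5 - 2))*(36 - 17))²)) = 4306*(54 + 4*√(2601 + ((-9 - ⅙*(-2)*3)*19)²)) = 4306*(54 + 4*√(2601 + ((-9 + 1)*19)²)) = 4306*(54 + 4*√(2601 + (-8*19)²)) = 4306*(54 + 4*√(2601 + (-152)²)) = 4306*(54 + 4*√(2601 + 23104)) = 4306*(54 + 4*√25705) = 232524 + 17224*√25705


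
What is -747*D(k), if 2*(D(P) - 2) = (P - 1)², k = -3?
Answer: -7470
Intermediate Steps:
D(P) = 2 + (-1 + P)²/2 (D(P) = 2 + (P - 1)²/2 = 2 + (-1 + P)²/2)
-747*D(k) = -747*(2 + (-1 - 3)²/2) = -747*(2 + (½)*(-4)²) = -747*(2 + (½)*16) = -747*(2 + 8) = -747*10 = -7470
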